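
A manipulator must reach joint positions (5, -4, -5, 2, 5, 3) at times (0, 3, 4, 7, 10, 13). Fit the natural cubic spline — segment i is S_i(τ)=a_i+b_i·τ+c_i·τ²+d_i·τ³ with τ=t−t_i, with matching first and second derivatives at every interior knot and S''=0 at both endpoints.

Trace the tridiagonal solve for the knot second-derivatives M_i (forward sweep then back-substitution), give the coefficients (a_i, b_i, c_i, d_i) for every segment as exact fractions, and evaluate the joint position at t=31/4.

  seg 0: a=5 b=-3034/849 c=0 d=487/7641
  seg 1: a=-4 b=-1573/849 c=487/849 d=79/283
  seg 2: a=-5 b=112/849 c=1198/849 d=-575/2547
  seg 3: a=2 b=2125/849 c=-527/849 d=305/7641
  seg 4: a=5 b=-122/849 c=-74/283 d=74/2547
S(31/4) = 64205/18112

Δ: Δ0=-3, Δ1=-1, Δ2=7/3, Δ3=1, Δ4=-2/3
row 1: diag=8, rhs=12; c'=1/8, d'=3/2
row 2: denom=8−1·1/8=63/8; d'=(20−1·3/2)/(63/8)=148/63
row 3: denom=12−3·8/21=76/7; d'=(-8−3·148/63)/(76/7)=-79/57
row 4: denom=12−3·21/76=849/76; d'=(-10−3·-79/57)/(849/76)=-148/283
back: M4=-148/283
back: M3=-79/57−21/76·-148/283=-1054/849
back: M2=148/63−8/21·-1054/849=2396/849
back: M1=3/2−1/8·2396/849=974/849
M: M0=0, M1=974/849, M2=2396/849, M3=-1054/849, M4=-148/283, M5=0
seg 0: a=5, c=M0/2=0, d=(M1−M0)/(6·3)=487/7641, b=Δ0−h0·(2M0+M1)/6=-3034/849
seg 1: a=-4, c=M1/2=487/849, d=(M2−M1)/(6·1)=79/283, b=Δ1−h1·(2M1+M2)/6=-1573/849
seg 2: a=-5, c=M2/2=1198/849, d=(M3−M2)/(6·3)=-575/2547, b=Δ2−h2·(2M2+M3)/6=112/849
seg 3: a=2, c=M3/2=-527/849, d=(M4−M3)/(6·3)=305/7641, b=Δ3−h3·(2M3+M4)/6=2125/849
seg 4: a=5, c=M4/2=-74/283, d=(M5−M4)/(6·3)=74/2547, b=Δ4−h4·(2M4+M5)/6=-122/849
t_q=31/4 → seg 3, τ=3/4; S=2+2125/849·τ+-527/849·τ²+305/7641·τ³=64205/18112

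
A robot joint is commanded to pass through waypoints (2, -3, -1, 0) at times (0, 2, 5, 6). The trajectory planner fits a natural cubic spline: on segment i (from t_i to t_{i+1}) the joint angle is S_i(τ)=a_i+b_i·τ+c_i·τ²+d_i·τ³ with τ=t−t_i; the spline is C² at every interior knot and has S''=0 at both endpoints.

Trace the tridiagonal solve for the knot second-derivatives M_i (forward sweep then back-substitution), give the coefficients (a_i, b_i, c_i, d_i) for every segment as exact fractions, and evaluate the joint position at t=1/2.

  seg 0: a=2 b=-1357/426 c=0 d=73/426
  seg 1: a=-3 b=-481/426 c=73/71 d=-61/426
  seg 2: a=-1 b=250/213 c=-37/142 d=37/426
S(1/2) = 487/1136

Δ: Δ0=-5/2, Δ1=2/3, Δ2=1
row 1: diag=10, rhs=19; c'=3/10, d'=19/10
row 2: denom=8−3·3/10=71/10; d'=(2−3·19/10)/(71/10)=-37/71
back: M2=-37/71
back: M1=19/10−3/10·-37/71=146/71
M: M0=0, M1=146/71, M2=-37/71, M3=0
seg 0: a=2, c=M0/2=0, d=(M1−M0)/(6·2)=73/426, b=Δ0−h0·(2M0+M1)/6=-1357/426
seg 1: a=-3, c=M1/2=73/71, d=(M2−M1)/(6·3)=-61/426, b=Δ1−h1·(2M1+M2)/6=-481/426
seg 2: a=-1, c=M2/2=-37/142, d=(M3−M2)/(6·1)=37/426, b=Δ2−h2·(2M2+M3)/6=250/213
t_q=1/2 → seg 0, τ=1/2; S=2+-1357/426·τ+0·τ²+73/426·τ³=487/1136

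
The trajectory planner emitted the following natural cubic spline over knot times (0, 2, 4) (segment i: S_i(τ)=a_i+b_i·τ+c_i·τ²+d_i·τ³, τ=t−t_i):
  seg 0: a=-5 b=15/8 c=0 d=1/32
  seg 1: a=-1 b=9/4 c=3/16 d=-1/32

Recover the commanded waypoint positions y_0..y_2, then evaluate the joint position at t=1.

y_0=-5 y_1=-1 y_2=4
S(1) = -99/32

y_0 = S_0(0) = a_0 = -5
y_1 = S_1(0) = a_1 = -1
y_2 = S_1(2) = 4
t_q=1 is in segment 0 (τ=1); S_0(τ)=-99/32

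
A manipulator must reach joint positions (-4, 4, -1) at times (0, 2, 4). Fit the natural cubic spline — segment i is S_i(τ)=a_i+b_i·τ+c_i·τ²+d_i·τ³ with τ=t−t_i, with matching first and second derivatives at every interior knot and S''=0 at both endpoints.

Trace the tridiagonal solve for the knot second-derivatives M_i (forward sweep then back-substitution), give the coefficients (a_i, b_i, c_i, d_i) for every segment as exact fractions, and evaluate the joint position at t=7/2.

  seg 0: a=-4 b=45/8 c=0 d=-13/32
  seg 1: a=4 b=3/4 c=-39/16 d=13/32
S(7/2) = 259/256

Δ: Δ0=4, Δ1=-5/2
row 1: diag=8, rhs=-39; c'=1/4, d'=-39/8
back: M1=-39/8
M: M0=0, M1=-39/8, M2=0
seg 0: a=-4, c=M0/2=0, d=(M1−M0)/(6·2)=-13/32, b=Δ0−h0·(2M0+M1)/6=45/8
seg 1: a=4, c=M1/2=-39/16, d=(M2−M1)/(6·2)=13/32, b=Δ1−h1·(2M1+M2)/6=3/4
t_q=7/2 → seg 1, τ=3/2; S=4+3/4·τ+-39/16·τ²+13/32·τ³=259/256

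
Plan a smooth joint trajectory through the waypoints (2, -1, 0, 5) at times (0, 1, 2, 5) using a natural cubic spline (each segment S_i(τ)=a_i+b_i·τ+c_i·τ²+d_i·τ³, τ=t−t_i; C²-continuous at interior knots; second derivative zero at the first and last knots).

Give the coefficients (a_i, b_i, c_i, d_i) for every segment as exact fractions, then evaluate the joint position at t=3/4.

  seg 0: a=2 b=-373/93 c=0 d=94/93
  seg 1: a=-1 b=-91/93 c=94/31 d=-98/93
  seg 2: a=0 b=179/93 c=-4/31 d=4/279
S(3/4) = -577/992

Δ: Δ0=-3, Δ1=1, Δ2=5/3
row 1: diag=4, rhs=24; c'=1/4, d'=6
row 2: denom=8−1·1/4=31/4; d'=(4−1·6)/(31/4)=-8/31
back: M2=-8/31
back: M1=6−1/4·-8/31=188/31
M: M0=0, M1=188/31, M2=-8/31, M3=0
seg 0: a=2, c=M0/2=0, d=(M1−M0)/(6·1)=94/93, b=Δ0−h0·(2M0+M1)/6=-373/93
seg 1: a=-1, c=M1/2=94/31, d=(M2−M1)/(6·1)=-98/93, b=Δ1−h1·(2M1+M2)/6=-91/93
seg 2: a=0, c=M2/2=-4/31, d=(M3−M2)/(6·3)=4/279, b=Δ2−h2·(2M2+M3)/6=179/93
t_q=3/4 → seg 0, τ=3/4; S=2+-373/93·τ+0·τ²+94/93·τ³=-577/992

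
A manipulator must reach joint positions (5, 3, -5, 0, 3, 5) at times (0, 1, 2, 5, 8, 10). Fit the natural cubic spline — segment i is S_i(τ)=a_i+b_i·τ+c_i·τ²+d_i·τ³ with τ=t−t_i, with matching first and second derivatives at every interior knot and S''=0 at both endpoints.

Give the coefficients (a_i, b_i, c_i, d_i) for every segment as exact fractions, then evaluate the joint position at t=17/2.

Δ: Δ0=-2, Δ1=-8, Δ2=5/3, Δ3=1, Δ4=1
row 1: diag=4, rhs=-36; c'=1/4, d'=-9
row 2: denom=8−1·1/4=31/4; d'=(58−1·-9)/(31/4)=268/31
row 3: denom=12−3·12/31=336/31; d'=(-4−3·268/31)/(336/31)=-58/21
row 4: denom=10−3·31/112=1027/112; d'=(0−3·-58/21)/(1027/112)=928/1027
back: M4=928/1027
back: M3=-58/21−31/112·928/1027=-9280/3081
back: M2=268/31−12/31·-9280/3081=10076/1027
back: M1=-9−1/4·10076/1027=-11762/1027
M: M0=0, M1=-11762/1027, M2=10076/1027, M3=-9280/3081, M4=928/1027, M5=0
seg 0: a=5, c=M0/2=0, d=(M1−M0)/(6·1)=-5881/3081, b=Δ0−h0·(2M0+M1)/6=-281/3081
seg 1: a=3, c=M1/2=-5881/1027, d=(M2−M1)/(6·1)=10919/3081, b=Δ1−h1·(2M1+M2)/6=-17924/3081
seg 2: a=-5, c=M2/2=5038/1027, d=(M3−M2)/(6·3)=-19754/27729, b=Δ2−h2·(2M2+M3)/6=-20453/3081
seg 3: a=0, c=M3/2=-4640/3081, d=(M4−M3)/(6·3)=464/2133, b=Δ3−h3·(2M3+M4)/6=10969/3081
seg 4: a=3, c=M4/2=464/1027, d=(M5−M4)/(6·2)=-232/3081, b=Δ4−h4·(2M4+M5)/6=1225/3081
t_q=17/2 → seg 4, τ=1/2; S=3+1225/3081·τ+464/1027·τ²+-232/3081·τ³=6783/2054

  seg 0: a=5 b=-281/3081 c=0 d=-5881/3081
  seg 1: a=3 b=-17924/3081 c=-5881/1027 d=10919/3081
  seg 2: a=-5 b=-20453/3081 c=5038/1027 d=-19754/27729
  seg 3: a=0 b=10969/3081 c=-4640/3081 d=464/2133
  seg 4: a=3 b=1225/3081 c=464/1027 d=-232/3081
S(17/2) = 6783/2054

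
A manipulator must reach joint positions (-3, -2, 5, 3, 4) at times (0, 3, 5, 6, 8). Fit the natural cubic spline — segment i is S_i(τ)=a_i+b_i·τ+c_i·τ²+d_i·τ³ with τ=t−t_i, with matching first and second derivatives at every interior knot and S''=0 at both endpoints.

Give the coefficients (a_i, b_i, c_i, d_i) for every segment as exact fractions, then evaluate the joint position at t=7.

Δ: Δ0=1/3, Δ1=7/2, Δ2=-2, Δ3=1/2
row 1: diag=10, rhs=19; c'=1/5, d'=19/10
row 2: denom=6−2·1/5=28/5; d'=(-33−2·19/10)/(28/5)=-46/7
row 3: denom=6−1·5/28=163/28; d'=(15−1·-46/7)/(163/28)=604/163
back: M3=604/163
back: M2=-46/7−5/28·604/163=-1179/163
back: M1=19/10−1/5·-1179/163=1091/326
M: M0=0, M1=1091/326, M2=-1179/163, M3=604/163, M4=0
seg 0: a=-3, c=M0/2=0, d=(M1−M0)/(6·3)=1091/5868, b=Δ0−h0·(2M0+M1)/6=-2621/1956
seg 1: a=-2, c=M1/2=1091/652, d=(M2−M1)/(6·2)=-3449/3912, b=Δ1−h1·(2M1+M2)/6=3599/978
seg 2: a=5, c=M2/2=-1179/326, d=(M3−M2)/(6·1)=1783/978, b=Δ2−h2·(2M2+M3)/6=-101/489
seg 3: a=3, c=M3/2=302/163, d=(M4−M3)/(6·2)=-151/489, b=Δ3−h3·(2M3+M4)/6=-1927/978
t_q=7 → seg 3, τ=1; S=3+-1927/978·τ+302/163·τ²+-151/489·τ³=839/326

  seg 0: a=-3 b=-2621/1956 c=0 d=1091/5868
  seg 1: a=-2 b=3599/978 c=1091/652 d=-3449/3912
  seg 2: a=5 b=-101/489 c=-1179/326 d=1783/978
  seg 3: a=3 b=-1927/978 c=302/163 d=-151/489
S(7) = 839/326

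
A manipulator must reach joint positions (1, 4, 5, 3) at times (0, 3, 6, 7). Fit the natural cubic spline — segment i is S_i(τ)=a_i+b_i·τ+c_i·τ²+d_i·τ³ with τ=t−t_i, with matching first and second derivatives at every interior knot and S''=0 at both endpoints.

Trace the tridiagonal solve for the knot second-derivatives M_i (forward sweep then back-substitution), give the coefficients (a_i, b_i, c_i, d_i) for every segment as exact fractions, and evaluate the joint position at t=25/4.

Δ: Δ0=1, Δ1=1/3, Δ2=-2
row 1: diag=12, rhs=-4; c'=1/4, d'=-1/3
row 2: denom=8−3·1/4=29/4; d'=(-14−3·-1/3)/(29/4)=-52/29
back: M2=-52/29
back: M1=-1/3−1/4·-52/29=10/87
M: M0=0, M1=10/87, M2=-52/29, M3=0
seg 0: a=1, c=M0/2=0, d=(M1−M0)/(6·3)=5/783, b=Δ0−h0·(2M0+M1)/6=82/87
seg 1: a=4, c=M1/2=5/87, d=(M2−M1)/(6·3)=-83/783, b=Δ1−h1·(2M1+M2)/6=97/87
seg 2: a=5, c=M2/2=-26/29, d=(M3−M2)/(6·1)=26/87, b=Δ2−h2·(2M2+M3)/6=-122/87
t_q=25/4 → seg 2, τ=1/4; S=5+-122/87·τ+-26/29·τ²+26/87·τ³=4267/928

  seg 0: a=1 b=82/87 c=0 d=5/783
  seg 1: a=4 b=97/87 c=5/87 d=-83/783
  seg 2: a=5 b=-122/87 c=-26/29 d=26/87
S(25/4) = 4267/928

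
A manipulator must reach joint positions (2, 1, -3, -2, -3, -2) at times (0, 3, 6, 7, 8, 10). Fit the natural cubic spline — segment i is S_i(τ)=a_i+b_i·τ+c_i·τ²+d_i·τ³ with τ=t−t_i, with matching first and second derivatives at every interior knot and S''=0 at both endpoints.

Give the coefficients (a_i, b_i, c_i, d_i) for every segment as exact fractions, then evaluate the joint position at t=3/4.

  seg 0: a=2 b=991/3858 c=0 d=-253/3858
  seg 1: a=1 b=-2920/1929 c=-759/1286 d=2509/11574
  seg 2: a=-3 b=3079/3858 c=875/643 d=-4471/3858
  seg 3: a=-2 b=83/1929 c=-2721/1286 d=4139/3858
  seg 4: a=-3 b=-3743/3858 c=709/643 d=-709/3858
S(3/4) = 178187/82304

Δ: Δ0=-1/3, Δ1=-4/3, Δ2=1, Δ3=-1, Δ4=1/2
row 1: diag=12, rhs=-6; c'=1/4, d'=-1/2
row 2: denom=8−3·1/4=29/4; d'=(14−3·-1/2)/(29/4)=62/29
row 3: denom=4−1·4/29=112/29; d'=(-12−1·62/29)/(112/29)=-205/56
row 4: denom=6−1·29/112=643/112; d'=(9−1·-205/56)/(643/112)=1418/643
back: M4=1418/643
back: M3=-205/56−29/112·1418/643=-2721/643
back: M2=62/29−4/29·-2721/643=1750/643
back: M1=-1/2−1/4·1750/643=-759/643
M: M0=0, M1=-759/643, M2=1750/643, M3=-2721/643, M4=1418/643, M5=0
seg 0: a=2, c=M0/2=0, d=(M1−M0)/(6·3)=-253/3858, b=Δ0−h0·(2M0+M1)/6=991/3858
seg 1: a=1, c=M1/2=-759/1286, d=(M2−M1)/(6·3)=2509/11574, b=Δ1−h1·(2M1+M2)/6=-2920/1929
seg 2: a=-3, c=M2/2=875/643, d=(M3−M2)/(6·1)=-4471/3858, b=Δ2−h2·(2M2+M3)/6=3079/3858
seg 3: a=-2, c=M3/2=-2721/1286, d=(M4−M3)/(6·1)=4139/3858, b=Δ3−h3·(2M3+M4)/6=83/1929
seg 4: a=-3, c=M4/2=709/643, d=(M5−M4)/(6·2)=-709/3858, b=Δ4−h4·(2M4+M5)/6=-3743/3858
t_q=3/4 → seg 0, τ=3/4; S=2+991/3858·τ+0·τ²+-253/3858·τ³=178187/82304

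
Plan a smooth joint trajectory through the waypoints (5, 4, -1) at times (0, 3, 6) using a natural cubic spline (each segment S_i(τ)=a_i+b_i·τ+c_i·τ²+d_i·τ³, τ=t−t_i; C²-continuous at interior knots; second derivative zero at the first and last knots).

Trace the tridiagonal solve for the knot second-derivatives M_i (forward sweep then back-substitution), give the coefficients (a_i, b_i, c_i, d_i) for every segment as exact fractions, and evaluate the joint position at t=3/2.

Δ: Δ0=-1/3, Δ1=-5/3
row 1: diag=12, rhs=-8; c'=1/4, d'=-2/3
back: M1=-2/3
M: M0=0, M1=-2/3, M2=0
seg 0: a=5, c=M0/2=0, d=(M1−M0)/(6·3)=-1/27, b=Δ0−h0·(2M0+M1)/6=0
seg 1: a=4, c=M1/2=-1/3, d=(M2−M1)/(6·3)=1/27, b=Δ1−h1·(2M1+M2)/6=-1
t_q=3/2 → seg 0, τ=3/2; S=5+0·τ+0·τ²+-1/27·τ³=39/8

  seg 0: a=5 b=0 c=0 d=-1/27
  seg 1: a=4 b=-1 c=-1/3 d=1/27
S(3/2) = 39/8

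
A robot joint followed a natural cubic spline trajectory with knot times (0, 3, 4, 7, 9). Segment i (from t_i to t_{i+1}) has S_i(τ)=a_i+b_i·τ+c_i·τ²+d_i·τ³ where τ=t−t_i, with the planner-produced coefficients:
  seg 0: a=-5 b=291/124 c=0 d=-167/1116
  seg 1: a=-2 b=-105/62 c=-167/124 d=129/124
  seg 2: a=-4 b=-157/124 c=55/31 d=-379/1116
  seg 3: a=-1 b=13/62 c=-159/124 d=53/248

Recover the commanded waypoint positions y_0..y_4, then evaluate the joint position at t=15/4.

y_0 = S_0(0) = a_0 = -5
y_1 = S_1(0) = a_1 = -2
y_2 = S_2(0) = a_2 = -4
y_3 = S_3(0) = a_3 = -1
y_4 = S_3(2) = -4
t_q=15/4 is in segment 1 (τ=3/4); S_1(τ)=-28481/7936

y_0=-5 y_1=-2 y_2=-4 y_3=-1 y_4=-4
S(15/4) = -28481/7936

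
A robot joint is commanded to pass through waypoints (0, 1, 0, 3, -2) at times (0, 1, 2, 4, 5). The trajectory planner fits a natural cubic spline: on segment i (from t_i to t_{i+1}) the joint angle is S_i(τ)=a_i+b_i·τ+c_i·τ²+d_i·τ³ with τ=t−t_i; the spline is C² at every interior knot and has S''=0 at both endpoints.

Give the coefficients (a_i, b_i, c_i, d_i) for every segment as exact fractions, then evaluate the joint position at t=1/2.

Δ: Δ0=1, Δ1=-1, Δ2=3/2, Δ3=-5
row 1: diag=4, rhs=-12; c'=1/4, d'=-3
row 2: denom=6−1·1/4=23/4; d'=(15−1·-3)/(23/4)=72/23
row 3: denom=6−2·8/23=122/23; d'=(-39−2·72/23)/(122/23)=-1041/122
back: M3=-1041/122
back: M2=72/23−8/23·-1041/122=372/61
back: M1=-3−1/4·372/61=-276/61
M: M0=0, M1=-276/61, M2=372/61, M3=-1041/122, M4=0
seg 0: a=0, c=M0/2=0, d=(M1−M0)/(6·1)=-46/61, b=Δ0−h0·(2M0+M1)/6=107/61
seg 1: a=1, c=M1/2=-138/61, d=(M2−M1)/(6·1)=108/61, b=Δ1−h1·(2M1+M2)/6=-31/61
seg 2: a=0, c=M2/2=186/61, d=(M3−M2)/(6·2)=-595/488, b=Δ2−h2·(2M2+M3)/6=17/61
seg 3: a=3, c=M3/2=-1041/244, d=(M4−M3)/(6·1)=347/244, b=Δ3−h3·(2M3+M4)/6=-263/122
t_q=1/2 → seg 0, τ=1/2; S=0+107/61·τ+0·τ²+-46/61·τ³=191/244

  seg 0: a=0 b=107/61 c=0 d=-46/61
  seg 1: a=1 b=-31/61 c=-138/61 d=108/61
  seg 2: a=0 b=17/61 c=186/61 d=-595/488
  seg 3: a=3 b=-263/122 c=-1041/244 d=347/244
S(1/2) = 191/244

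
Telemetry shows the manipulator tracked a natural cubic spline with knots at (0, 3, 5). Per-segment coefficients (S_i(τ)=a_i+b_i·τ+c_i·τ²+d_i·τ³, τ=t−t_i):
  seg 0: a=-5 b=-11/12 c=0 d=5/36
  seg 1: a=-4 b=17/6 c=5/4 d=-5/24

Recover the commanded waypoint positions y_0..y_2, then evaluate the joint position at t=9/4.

y_0=-5 y_1=-4 y_2=5
S(9/4) = -1403/256

y_0 = S_0(0) = a_0 = -5
y_1 = S_1(0) = a_1 = -4
y_2 = S_1(2) = 5
t_q=9/4 is in segment 0 (τ=9/4); S_0(τ)=-1403/256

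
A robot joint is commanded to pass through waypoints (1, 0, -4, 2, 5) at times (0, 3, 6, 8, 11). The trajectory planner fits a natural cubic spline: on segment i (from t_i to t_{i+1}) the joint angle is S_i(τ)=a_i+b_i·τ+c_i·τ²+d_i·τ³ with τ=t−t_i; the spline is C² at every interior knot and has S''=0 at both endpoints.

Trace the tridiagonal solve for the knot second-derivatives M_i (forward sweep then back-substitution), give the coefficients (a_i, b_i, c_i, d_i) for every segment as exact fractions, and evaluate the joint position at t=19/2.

  seg 0: a=1 b=20/59 c=0 d=-119/1593
  seg 1: a=0 b=-99/59 c=-119/177 d=418/1593
  seg 2: a=-4 b=81/59 c=299/177 d=-155/354
  seg 3: a=2 b=509/177 c=-166/177 d=166/1593
S(19/2) = 1075/236

Δ: Δ0=-1/3, Δ1=-4/3, Δ2=3, Δ3=1
row 1: diag=12, rhs=-6; c'=1/4, d'=-1/2
row 2: denom=10−3·1/4=37/4; d'=(26−3·-1/2)/(37/4)=110/37
row 3: denom=10−2·8/37=354/37; d'=(-12−2·110/37)/(354/37)=-332/177
back: M3=-332/177
back: M2=110/37−8/37·-332/177=598/177
back: M1=-1/2−1/4·598/177=-238/177
M: M0=0, M1=-238/177, M2=598/177, M3=-332/177, M4=0
seg 0: a=1, c=M0/2=0, d=(M1−M0)/(6·3)=-119/1593, b=Δ0−h0·(2M0+M1)/6=20/59
seg 1: a=0, c=M1/2=-119/177, d=(M2−M1)/(6·3)=418/1593, b=Δ1−h1·(2M1+M2)/6=-99/59
seg 2: a=-4, c=M2/2=299/177, d=(M3−M2)/(6·2)=-155/354, b=Δ2−h2·(2M2+M3)/6=81/59
seg 3: a=2, c=M3/2=-166/177, d=(M4−M3)/(6·3)=166/1593, b=Δ3−h3·(2M3+M4)/6=509/177
t_q=19/2 → seg 3, τ=3/2; S=2+509/177·τ+-166/177·τ²+166/1593·τ³=1075/236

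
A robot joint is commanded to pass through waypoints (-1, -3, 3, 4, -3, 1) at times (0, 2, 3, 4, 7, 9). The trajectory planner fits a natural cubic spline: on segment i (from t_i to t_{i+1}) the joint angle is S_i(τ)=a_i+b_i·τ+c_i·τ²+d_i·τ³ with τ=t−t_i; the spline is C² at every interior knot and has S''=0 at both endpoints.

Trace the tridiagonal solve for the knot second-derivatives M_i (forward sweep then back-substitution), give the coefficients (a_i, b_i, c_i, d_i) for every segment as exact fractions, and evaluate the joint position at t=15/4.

  seg 0: a=-1 b=-18079/4719 c=0 d=3340/4719
  seg 1: a=-3 b=22001/4719 c=6680/1573 d=-13727/4719
  seg 2: a=3 b=1900/429 c=-7047/1573 d=4960/4719
  seg 3: a=4 b=-6502/4719 c=-2087/1573 d=122/363
  seg 4: a=-3 b=-1246/4719 c=2671/1573 d=-2671/9438
S(15/4) = 106841/25168

Δ: Δ0=-1, Δ1=6, Δ2=1, Δ3=-7/3, Δ4=2
row 1: diag=6, rhs=42; c'=1/6, d'=7
row 2: denom=4−1·1/6=23/6; d'=(-30−1·7)/(23/6)=-222/23
row 3: denom=8−1·6/23=178/23; d'=(-20−1·-222/23)/(178/23)=-119/89
row 4: denom=10−3·69/178=1573/178; d'=(26−3·-119/89)/(1573/178)=5342/1573
back: M4=5342/1573
back: M3=-119/89−69/178·5342/1573=-4174/1573
back: M2=-222/23−6/23·-4174/1573=-14094/1573
back: M1=7−1/6·-14094/1573=13360/1573
M: M0=0, M1=13360/1573, M2=-14094/1573, M3=-4174/1573, M4=5342/1573, M5=0
seg 0: a=-1, c=M0/2=0, d=(M1−M0)/(6·2)=3340/4719, b=Δ0−h0·(2M0+M1)/6=-18079/4719
seg 1: a=-3, c=M1/2=6680/1573, d=(M2−M1)/(6·1)=-13727/4719, b=Δ1−h1·(2M1+M2)/6=22001/4719
seg 2: a=3, c=M2/2=-7047/1573, d=(M3−M2)/(6·1)=4960/4719, b=Δ2−h2·(2M2+M3)/6=1900/429
seg 3: a=4, c=M3/2=-2087/1573, d=(M4−M3)/(6·3)=122/363, b=Δ3−h3·(2M3+M4)/6=-6502/4719
seg 4: a=-3, c=M4/2=2671/1573, d=(M5−M4)/(6·2)=-2671/9438, b=Δ4−h4·(2M4+M5)/6=-1246/4719
t_q=15/4 → seg 2, τ=3/4; S=3+1900/429·τ+-7047/1573·τ²+4960/4719·τ³=106841/25168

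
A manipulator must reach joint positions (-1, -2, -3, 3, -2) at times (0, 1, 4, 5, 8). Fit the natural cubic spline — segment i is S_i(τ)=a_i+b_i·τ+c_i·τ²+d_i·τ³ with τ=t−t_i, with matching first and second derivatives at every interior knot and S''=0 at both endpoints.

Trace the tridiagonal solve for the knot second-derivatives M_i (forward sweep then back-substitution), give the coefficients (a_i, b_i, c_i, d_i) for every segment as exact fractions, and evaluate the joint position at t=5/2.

  seg 0: a=-1 b=-299/432 c=0 d=-133/432
  seg 1: a=-2 b=-349/216 c=-133/144 d=1751/3888
  seg 2: a=-3 b=2161/432 c=169/54 d=-307/144
  seg 3: a=3 b=1051/216 c=-1411/432 d=1411/3888
S(5/2) = -1913/384

Δ: Δ0=-1, Δ1=-1/3, Δ2=6, Δ3=-5/3
row 1: diag=8, rhs=4; c'=3/8, d'=1/2
row 2: denom=8−3·3/8=55/8; d'=(38−3·1/2)/(55/8)=292/55
row 3: denom=8−1·8/55=432/55; d'=(-46−1·292/55)/(432/55)=-1411/216
back: M3=-1411/216
back: M2=292/55−8/55·-1411/216=169/27
back: M1=1/2−3/8·169/27=-133/72
M: M0=0, M1=-133/72, M2=169/27, M3=-1411/216, M4=0
seg 0: a=-1, c=M0/2=0, d=(M1−M0)/(6·1)=-133/432, b=Δ0−h0·(2M0+M1)/6=-299/432
seg 1: a=-2, c=M1/2=-133/144, d=(M2−M1)/(6·3)=1751/3888, b=Δ1−h1·(2M1+M2)/6=-349/216
seg 2: a=-3, c=M2/2=169/54, d=(M3−M2)/(6·1)=-307/144, b=Δ2−h2·(2M2+M3)/6=2161/432
seg 3: a=3, c=M3/2=-1411/432, d=(M4−M3)/(6·3)=1411/3888, b=Δ3−h3·(2M3+M4)/6=1051/216
t_q=5/2 → seg 1, τ=3/2; S=-2+-349/216·τ+-133/144·τ²+1751/3888·τ³=-1913/384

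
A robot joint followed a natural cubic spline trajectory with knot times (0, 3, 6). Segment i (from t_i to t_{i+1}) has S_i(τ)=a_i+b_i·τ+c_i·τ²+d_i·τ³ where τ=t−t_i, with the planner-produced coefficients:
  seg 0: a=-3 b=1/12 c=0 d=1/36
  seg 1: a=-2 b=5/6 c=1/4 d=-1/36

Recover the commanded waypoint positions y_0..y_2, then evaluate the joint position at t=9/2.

y_0=-3 y_1=-2 y_2=2
S(9/2) = -9/32

y_0 = S_0(0) = a_0 = -3
y_1 = S_1(0) = a_1 = -2
y_2 = S_1(3) = 2
t_q=9/2 is in segment 1 (τ=3/2); S_1(τ)=-9/32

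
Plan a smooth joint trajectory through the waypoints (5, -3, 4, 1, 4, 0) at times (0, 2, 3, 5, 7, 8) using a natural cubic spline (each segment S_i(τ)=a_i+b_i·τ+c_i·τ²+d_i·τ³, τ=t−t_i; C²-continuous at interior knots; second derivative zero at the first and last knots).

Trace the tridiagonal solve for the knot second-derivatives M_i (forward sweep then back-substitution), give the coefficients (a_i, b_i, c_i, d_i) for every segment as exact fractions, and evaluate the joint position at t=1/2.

  seg 0: a=5 b=-2932/349 c=0 d=384/349
  seg 1: a=-3 b=1676/349 c=2304/349 d=-1537/349
  seg 2: a=4 b=1673/349 c=-2307/349 d=4835/2792
  seg 3: a=1 b=-605/698 c=5277/1396 d=-3625/2792
  seg 4: a=4 b=-463/349 c=-2799/698 d=933/698
S(1/2) = 327/349

Δ: Δ0=-4, Δ1=7, Δ2=-3/2, Δ3=3/2, Δ4=-4
row 1: diag=6, rhs=66; c'=1/6, d'=11
row 2: denom=6−1·1/6=35/6; d'=(-51−1·11)/(35/6)=-372/35
row 3: denom=8−2·12/35=256/35; d'=(18−2·-372/35)/(256/35)=687/128
row 4: denom=6−2·35/128=349/64; d'=(-33−2·687/128)/(349/64)=-2799/349
back: M4=-2799/349
back: M3=687/128−35/128·-2799/349=5277/698
back: M2=-372/35−12/35·5277/698=-4614/349
back: M1=11−1/6·-4614/349=4608/349
M: M0=0, M1=4608/349, M2=-4614/349, M3=5277/698, M4=-2799/349, M5=0
seg 0: a=5, c=M0/2=0, d=(M1−M0)/(6·2)=384/349, b=Δ0−h0·(2M0+M1)/6=-2932/349
seg 1: a=-3, c=M1/2=2304/349, d=(M2−M1)/(6·1)=-1537/349, b=Δ1−h1·(2M1+M2)/6=1676/349
seg 2: a=4, c=M2/2=-2307/349, d=(M3−M2)/(6·2)=4835/2792, b=Δ2−h2·(2M2+M3)/6=1673/349
seg 3: a=1, c=M3/2=5277/1396, d=(M4−M3)/(6·2)=-3625/2792, b=Δ3−h3·(2M3+M4)/6=-605/698
seg 4: a=4, c=M4/2=-2799/698, d=(M5−M4)/(6·1)=933/698, b=Δ4−h4·(2M4+M5)/6=-463/349
t_q=1/2 → seg 0, τ=1/2; S=5+-2932/349·τ+0·τ²+384/349·τ³=327/349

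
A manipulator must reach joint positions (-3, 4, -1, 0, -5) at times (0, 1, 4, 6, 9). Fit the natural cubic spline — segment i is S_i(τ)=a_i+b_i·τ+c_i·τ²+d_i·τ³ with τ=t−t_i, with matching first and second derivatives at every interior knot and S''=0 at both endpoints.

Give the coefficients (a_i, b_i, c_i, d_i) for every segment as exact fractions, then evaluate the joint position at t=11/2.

Δ: Δ0=7, Δ1=-5/3, Δ2=1/2, Δ3=-5/3
row 1: diag=8, rhs=-52; c'=3/8, d'=-13/2
row 2: denom=10−3·3/8=71/8; d'=(13−3·-13/2)/(71/8)=260/71
row 3: denom=10−2·16/71=678/71; d'=(-13−2·260/71)/(678/71)=-481/226
back: M3=-481/226
back: M2=260/71−16/71·-481/226=468/113
back: M1=-13/2−3/8·468/113=-910/113
M: M0=0, M1=-910/113, M2=468/113, M3=-481/226, M4=0
seg 0: a=-3, c=M0/2=0, d=(M1−M0)/(6·1)=-455/339, b=Δ0−h0·(2M0+M1)/6=2828/339
seg 1: a=4, c=M1/2=-455/113, d=(M2−M1)/(6·3)=689/1017, b=Δ1−h1·(2M1+M2)/6=1463/339
seg 2: a=-1, c=M2/2=234/113, d=(M3−M2)/(6·2)=-1417/2712, b=Δ2−h2·(2M2+M3)/6=-526/339
seg 3: a=0, c=M3/2=-481/452, d=(M4−M3)/(6·3)=481/4068, b=Δ3−h3·(2M3+M4)/6=313/678
t_q=11/2 → seg 2, τ=3/2; S=-1+-526/339·τ+234/113·τ²+-1417/2712·τ³=-3121/7232

  seg 0: a=-3 b=2828/339 c=0 d=-455/339
  seg 1: a=4 b=1463/339 c=-455/113 d=689/1017
  seg 2: a=-1 b=-526/339 c=234/113 d=-1417/2712
  seg 3: a=0 b=313/678 c=-481/452 d=481/4068
S(11/2) = -3121/7232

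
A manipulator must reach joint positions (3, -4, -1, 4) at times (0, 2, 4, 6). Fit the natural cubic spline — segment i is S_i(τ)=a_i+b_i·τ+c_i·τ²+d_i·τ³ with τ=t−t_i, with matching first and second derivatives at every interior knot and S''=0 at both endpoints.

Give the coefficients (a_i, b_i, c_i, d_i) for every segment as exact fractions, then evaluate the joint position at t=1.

Δ: Δ0=-7/2, Δ1=3/2, Δ2=5/2
row 1: diag=8, rhs=30; c'=1/4, d'=15/4
row 2: denom=8−2·1/4=15/2; d'=(6−2·15/4)/(15/2)=-1/5
back: M2=-1/5
back: M1=15/4−1/4·-1/5=19/5
M: M0=0, M1=19/5, M2=-1/5, M3=0
seg 0: a=3, c=M0/2=0, d=(M1−M0)/(6·2)=19/60, b=Δ0−h0·(2M0+M1)/6=-143/30
seg 1: a=-4, c=M1/2=19/10, d=(M2−M1)/(6·2)=-1/3, b=Δ1−h1·(2M1+M2)/6=-29/30
seg 2: a=-1, c=M2/2=-1/10, d=(M3−M2)/(6·2)=1/60, b=Δ2−h2·(2M2+M3)/6=79/30
t_q=1 → seg 0, τ=1; S=3+-143/30·τ+0·τ²+19/60·τ³=-29/20

  seg 0: a=3 b=-143/30 c=0 d=19/60
  seg 1: a=-4 b=-29/30 c=19/10 d=-1/3
  seg 2: a=-1 b=79/30 c=-1/10 d=1/60
S(1) = -29/20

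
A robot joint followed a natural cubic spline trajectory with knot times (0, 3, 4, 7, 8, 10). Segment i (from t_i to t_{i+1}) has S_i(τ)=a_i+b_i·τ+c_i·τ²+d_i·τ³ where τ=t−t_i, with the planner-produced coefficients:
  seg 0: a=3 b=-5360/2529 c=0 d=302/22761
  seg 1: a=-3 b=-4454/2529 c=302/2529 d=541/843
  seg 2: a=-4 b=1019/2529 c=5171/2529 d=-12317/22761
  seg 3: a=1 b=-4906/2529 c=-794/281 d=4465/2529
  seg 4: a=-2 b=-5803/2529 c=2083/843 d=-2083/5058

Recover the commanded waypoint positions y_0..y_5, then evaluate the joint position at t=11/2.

y_0=3 y_1=-3 y_2=-4 y_3=1 y_4=-2 y_5=0
S(11/2) = -1397/2248

y_0 = S_0(0) = a_0 = 3
y_1 = S_1(0) = a_1 = -3
y_2 = S_2(0) = a_2 = -4
y_3 = S_3(0) = a_3 = 1
y_4 = S_4(0) = a_4 = -2
y_5 = S_4(2) = 0
t_q=11/2 is in segment 2 (τ=3/2); S_2(τ)=-1397/2248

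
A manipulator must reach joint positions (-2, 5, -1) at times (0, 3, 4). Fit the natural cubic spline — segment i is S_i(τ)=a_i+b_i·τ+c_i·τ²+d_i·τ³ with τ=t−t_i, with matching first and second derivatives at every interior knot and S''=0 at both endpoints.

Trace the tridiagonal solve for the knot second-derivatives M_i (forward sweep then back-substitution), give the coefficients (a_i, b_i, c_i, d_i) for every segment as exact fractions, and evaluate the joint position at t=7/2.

Δ: Δ0=7/3, Δ1=-6
row 1: diag=8, rhs=-50; c'=1/8, d'=-25/4
back: M1=-25/4
M: M0=0, M1=-25/4, M2=0
seg 0: a=-2, c=M0/2=0, d=(M1−M0)/(6·3)=-25/72, b=Δ0−h0·(2M0+M1)/6=131/24
seg 1: a=5, c=M1/2=-25/8, d=(M2−M1)/(6·1)=25/24, b=Δ1−h1·(2M1+M2)/6=-47/12
t_q=7/2 → seg 1, τ=1/2; S=5+-47/12·τ+-25/8·τ²+25/24·τ³=153/64

  seg 0: a=-2 b=131/24 c=0 d=-25/72
  seg 1: a=5 b=-47/12 c=-25/8 d=25/24
S(7/2) = 153/64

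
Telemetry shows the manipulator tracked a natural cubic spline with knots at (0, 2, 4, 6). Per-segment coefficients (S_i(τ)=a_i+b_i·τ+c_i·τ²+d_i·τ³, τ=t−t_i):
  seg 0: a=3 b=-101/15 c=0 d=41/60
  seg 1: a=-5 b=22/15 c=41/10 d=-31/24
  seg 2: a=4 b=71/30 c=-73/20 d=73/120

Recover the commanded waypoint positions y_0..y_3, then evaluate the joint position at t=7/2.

y_0=3 y_1=-5 y_2=4 y_3=-1
S(7/2) = 661/320

y_0 = S_0(0) = a_0 = 3
y_1 = S_1(0) = a_1 = -5
y_2 = S_2(0) = a_2 = 4
y_3 = S_2(2) = -1
t_q=7/2 is in segment 1 (τ=3/2); S_1(τ)=661/320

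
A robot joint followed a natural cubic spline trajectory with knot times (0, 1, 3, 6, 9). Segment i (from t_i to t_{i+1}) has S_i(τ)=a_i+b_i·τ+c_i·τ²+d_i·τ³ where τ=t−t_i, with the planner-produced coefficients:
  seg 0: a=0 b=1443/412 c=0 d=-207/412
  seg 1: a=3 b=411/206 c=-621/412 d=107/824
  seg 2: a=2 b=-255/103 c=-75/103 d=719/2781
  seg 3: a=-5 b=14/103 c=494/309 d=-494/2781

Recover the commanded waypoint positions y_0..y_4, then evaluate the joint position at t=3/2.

y_0 = S_0(0) = a_0 = 0
y_1 = S_1(0) = a_1 = 3
y_2 = S_2(0) = a_2 = 2
y_3 = S_3(0) = a_3 = -5
y_4 = S_3(3) = 5
t_q=3/2 is in segment 1 (τ=1/2); S_1(τ)=23975/6592

y_0=0 y_1=3 y_2=2 y_3=-5 y_4=5
S(3/2) = 23975/6592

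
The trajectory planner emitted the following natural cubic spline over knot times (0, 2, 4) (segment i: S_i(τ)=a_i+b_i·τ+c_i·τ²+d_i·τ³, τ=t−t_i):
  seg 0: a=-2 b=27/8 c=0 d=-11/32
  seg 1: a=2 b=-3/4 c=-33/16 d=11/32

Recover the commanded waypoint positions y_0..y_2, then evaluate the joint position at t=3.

y_0 = S_0(0) = a_0 = -2
y_1 = S_1(0) = a_1 = 2
y_2 = S_1(2) = -5
t_q=3 is in segment 1 (τ=1); S_1(τ)=-15/32

y_0=-2 y_1=2 y_2=-5
S(3) = -15/32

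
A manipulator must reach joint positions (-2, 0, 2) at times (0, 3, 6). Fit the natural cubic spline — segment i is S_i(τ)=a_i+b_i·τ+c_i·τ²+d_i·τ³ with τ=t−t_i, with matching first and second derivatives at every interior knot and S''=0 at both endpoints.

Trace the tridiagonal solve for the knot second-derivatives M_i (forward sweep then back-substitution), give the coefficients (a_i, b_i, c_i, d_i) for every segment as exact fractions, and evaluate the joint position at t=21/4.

  seg 0: a=-2 b=2/3 c=0 d=0
  seg 1: a=0 b=2/3 c=0 d=0
S(21/4) = 3/2

Δ: Δ0=2/3, Δ1=2/3
row 1: diag=12, rhs=0; c'=1/4, d'=0
back: M1=0
M: M0=0, M1=0, M2=0
seg 0: a=-2, c=M0/2=0, d=(M1−M0)/(6·3)=0, b=Δ0−h0·(2M0+M1)/6=2/3
seg 1: a=0, c=M1/2=0, d=(M2−M1)/(6·3)=0, b=Δ1−h1·(2M1+M2)/6=2/3
t_q=21/4 → seg 1, τ=9/4; S=0+2/3·τ+0·τ²+0·τ³=3/2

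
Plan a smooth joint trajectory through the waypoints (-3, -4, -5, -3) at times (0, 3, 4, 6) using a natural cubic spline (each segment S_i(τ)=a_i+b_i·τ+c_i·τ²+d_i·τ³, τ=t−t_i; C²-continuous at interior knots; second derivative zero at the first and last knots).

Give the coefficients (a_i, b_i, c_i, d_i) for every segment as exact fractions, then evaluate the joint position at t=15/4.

  seg 0: a=-3 b=7/141 c=0 d=-2/47
  seg 1: a=-4 b=-155/141 c=-18/47 d=68/141
  seg 2: a=-5 b=-59/141 c=50/47 d=-25/141
S(15/4) = -3637/752

Δ: Δ0=-1/3, Δ1=-1, Δ2=1
row 1: diag=8, rhs=-4; c'=1/8, d'=-1/2
row 2: denom=6−1·1/8=47/8; d'=(12−1·-1/2)/(47/8)=100/47
back: M2=100/47
back: M1=-1/2−1/8·100/47=-36/47
M: M0=0, M1=-36/47, M2=100/47, M3=0
seg 0: a=-3, c=M0/2=0, d=(M1−M0)/(6·3)=-2/47, b=Δ0−h0·(2M0+M1)/6=7/141
seg 1: a=-4, c=M1/2=-18/47, d=(M2−M1)/(6·1)=68/141, b=Δ1−h1·(2M1+M2)/6=-155/141
seg 2: a=-5, c=M2/2=50/47, d=(M3−M2)/(6·2)=-25/141, b=Δ2−h2·(2M2+M3)/6=-59/141
t_q=15/4 → seg 1, τ=3/4; S=-4+-155/141·τ+-18/47·τ²+68/141·τ³=-3637/752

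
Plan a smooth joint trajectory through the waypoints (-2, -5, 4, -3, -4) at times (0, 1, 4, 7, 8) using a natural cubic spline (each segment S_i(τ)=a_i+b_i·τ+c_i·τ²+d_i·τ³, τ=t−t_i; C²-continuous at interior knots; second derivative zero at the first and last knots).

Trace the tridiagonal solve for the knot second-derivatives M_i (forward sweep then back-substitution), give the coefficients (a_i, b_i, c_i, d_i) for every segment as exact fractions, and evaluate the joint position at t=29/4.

  seg 0: a=-2 b=-1267/312 c=0 d=331/312
  seg 1: a=-5 b=-137/156 c=331/104 d=-1769/2808
  seg 2: a=4 b=29/24 c=-97/39 d=1223/2808
  seg 3: a=-3 b=-305/156 c=149/104 d=-149/312
S(29/4) = -22675/6656

Δ: Δ0=-3, Δ1=3, Δ2=-7/3, Δ3=-1
row 1: diag=8, rhs=36; c'=3/8, d'=9/2
row 2: denom=12−3·3/8=87/8; d'=(-32−3·9/2)/(87/8)=-364/87
row 3: denom=8−3·8/29=208/29; d'=(8−3·-364/87)/(208/29)=149/52
back: M3=149/52
back: M2=-364/87−8/29·149/52=-194/39
back: M1=9/2−3/8·-194/39=331/52
M: M0=0, M1=331/52, M2=-194/39, M3=149/52, M4=0
seg 0: a=-2, c=M0/2=0, d=(M1−M0)/(6·1)=331/312, b=Δ0−h0·(2M0+M1)/6=-1267/312
seg 1: a=-5, c=M1/2=331/104, d=(M2−M1)/(6·3)=-1769/2808, b=Δ1−h1·(2M1+M2)/6=-137/156
seg 2: a=4, c=M2/2=-97/39, d=(M3−M2)/(6·3)=1223/2808, b=Δ2−h2·(2M2+M3)/6=29/24
seg 3: a=-3, c=M3/2=149/104, d=(M4−M3)/(6·1)=-149/312, b=Δ3−h3·(2M3+M4)/6=-305/156
t_q=29/4 → seg 3, τ=1/4; S=-3+-305/156·τ+149/104·τ²+-149/312·τ³=-22675/6656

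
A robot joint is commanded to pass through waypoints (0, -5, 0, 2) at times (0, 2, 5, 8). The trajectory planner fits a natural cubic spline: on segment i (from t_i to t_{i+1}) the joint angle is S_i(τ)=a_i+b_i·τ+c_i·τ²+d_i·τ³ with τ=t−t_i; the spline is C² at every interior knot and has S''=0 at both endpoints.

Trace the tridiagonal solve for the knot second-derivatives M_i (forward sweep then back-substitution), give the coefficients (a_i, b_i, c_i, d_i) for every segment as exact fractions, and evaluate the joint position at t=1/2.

  seg 0: a=0 b=-767/222 c=0 d=53/222
  seg 1: a=-5 b=-131/222 c=53/37 d=-151/666
  seg 2: a=0 b=209/111 c=-45/74 d=5/74
S(1/2) = -1005/592

Δ: Δ0=-5/2, Δ1=5/3, Δ2=2/3
row 1: diag=10, rhs=25; c'=3/10, d'=5/2
row 2: denom=12−3·3/10=111/10; d'=(-6−3·5/2)/(111/10)=-45/37
back: M2=-45/37
back: M1=5/2−3/10·-45/37=106/37
M: M0=0, M1=106/37, M2=-45/37, M3=0
seg 0: a=0, c=M0/2=0, d=(M1−M0)/(6·2)=53/222, b=Δ0−h0·(2M0+M1)/6=-767/222
seg 1: a=-5, c=M1/2=53/37, d=(M2−M1)/(6·3)=-151/666, b=Δ1−h1·(2M1+M2)/6=-131/222
seg 2: a=0, c=M2/2=-45/74, d=(M3−M2)/(6·3)=5/74, b=Δ2−h2·(2M2+M3)/6=209/111
t_q=1/2 → seg 0, τ=1/2; S=0+-767/222·τ+0·τ²+53/222·τ³=-1005/592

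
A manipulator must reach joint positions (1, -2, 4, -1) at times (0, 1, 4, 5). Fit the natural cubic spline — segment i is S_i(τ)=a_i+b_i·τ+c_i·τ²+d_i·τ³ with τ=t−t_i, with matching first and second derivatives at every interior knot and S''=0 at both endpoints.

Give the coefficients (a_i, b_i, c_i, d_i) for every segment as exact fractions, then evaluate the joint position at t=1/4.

  seg 0: a=1 b=-226/55 c=0 d=61/55
  seg 1: a=-2 b=-43/55 c=183/55 d=-4/5
  seg 2: a=4 b=-133/55 c=-213/55 d=71/55
S(1/4) = -7/704

Δ: Δ0=-3, Δ1=2, Δ2=-5
row 1: diag=8, rhs=30; c'=3/8, d'=15/4
row 2: denom=8−3·3/8=55/8; d'=(-42−3·15/4)/(55/8)=-426/55
back: M2=-426/55
back: M1=15/4−3/8·-426/55=366/55
M: M0=0, M1=366/55, M2=-426/55, M3=0
seg 0: a=1, c=M0/2=0, d=(M1−M0)/(6·1)=61/55, b=Δ0−h0·(2M0+M1)/6=-226/55
seg 1: a=-2, c=M1/2=183/55, d=(M2−M1)/(6·3)=-4/5, b=Δ1−h1·(2M1+M2)/6=-43/55
seg 2: a=4, c=M2/2=-213/55, d=(M3−M2)/(6·1)=71/55, b=Δ2−h2·(2M2+M3)/6=-133/55
t_q=1/4 → seg 0, τ=1/4; S=1+-226/55·τ+0·τ²+61/55·τ³=-7/704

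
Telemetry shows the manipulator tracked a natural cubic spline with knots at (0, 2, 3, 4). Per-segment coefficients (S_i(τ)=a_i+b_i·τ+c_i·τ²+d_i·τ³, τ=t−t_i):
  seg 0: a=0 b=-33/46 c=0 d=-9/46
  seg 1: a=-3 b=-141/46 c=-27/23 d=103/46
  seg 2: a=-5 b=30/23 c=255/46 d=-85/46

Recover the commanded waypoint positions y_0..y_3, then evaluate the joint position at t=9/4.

y_0=0 y_1=-3 y_2=-5 y_3=0
S(9/4) = -487/128

y_0 = S_0(0) = a_0 = 0
y_1 = S_1(0) = a_1 = -3
y_2 = S_2(0) = a_2 = -5
y_3 = S_2(1) = 0
t_q=9/4 is in segment 1 (τ=1/4); S_1(τ)=-487/128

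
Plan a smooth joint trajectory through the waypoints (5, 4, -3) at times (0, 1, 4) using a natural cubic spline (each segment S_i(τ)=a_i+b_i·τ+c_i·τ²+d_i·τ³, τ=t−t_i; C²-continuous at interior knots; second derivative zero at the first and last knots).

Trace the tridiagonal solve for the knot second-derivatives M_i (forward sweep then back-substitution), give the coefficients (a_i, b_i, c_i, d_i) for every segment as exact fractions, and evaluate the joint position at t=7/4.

  seg 0: a=5 b=-5/6 c=0 d=-1/6
  seg 1: a=4 b=-4/3 c=-1/2 d=1/18
S(7/4) = 351/128

Δ: Δ0=-1, Δ1=-7/3
row 1: diag=8, rhs=-8; c'=3/8, d'=-1
back: M1=-1
M: M0=0, M1=-1, M2=0
seg 0: a=5, c=M0/2=0, d=(M1−M0)/(6·1)=-1/6, b=Δ0−h0·(2M0+M1)/6=-5/6
seg 1: a=4, c=M1/2=-1/2, d=(M2−M1)/(6·3)=1/18, b=Δ1−h1·(2M1+M2)/6=-4/3
t_q=7/4 → seg 1, τ=3/4; S=4+-4/3·τ+-1/2·τ²+1/18·τ³=351/128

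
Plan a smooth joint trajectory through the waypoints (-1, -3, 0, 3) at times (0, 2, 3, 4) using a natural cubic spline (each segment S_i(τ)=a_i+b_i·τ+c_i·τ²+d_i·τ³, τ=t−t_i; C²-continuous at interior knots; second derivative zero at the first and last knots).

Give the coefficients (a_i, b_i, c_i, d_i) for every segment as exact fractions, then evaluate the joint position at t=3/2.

Δ: Δ0=-1, Δ1=3, Δ2=3
row 1: diag=6, rhs=24; c'=1/6, d'=4
row 2: denom=4−1·1/6=23/6; d'=(0−1·4)/(23/6)=-24/23
back: M2=-24/23
back: M1=4−1/6·-24/23=96/23
M: M0=0, M1=96/23, M2=-24/23, M3=0
seg 0: a=-1, c=M0/2=0, d=(M1−M0)/(6·2)=8/23, b=Δ0−h0·(2M0+M1)/6=-55/23
seg 1: a=-3, c=M1/2=48/23, d=(M2−M1)/(6·1)=-20/23, b=Δ1−h1·(2M1+M2)/6=41/23
seg 2: a=0, c=M2/2=-12/23, d=(M3−M2)/(6·1)=4/23, b=Δ2−h2·(2M2+M3)/6=77/23
t_q=3/2 → seg 0, τ=3/2; S=-1+-55/23·τ+0·τ²+8/23·τ³=-157/46

  seg 0: a=-1 b=-55/23 c=0 d=8/23
  seg 1: a=-3 b=41/23 c=48/23 d=-20/23
  seg 2: a=0 b=77/23 c=-12/23 d=4/23
S(3/2) = -157/46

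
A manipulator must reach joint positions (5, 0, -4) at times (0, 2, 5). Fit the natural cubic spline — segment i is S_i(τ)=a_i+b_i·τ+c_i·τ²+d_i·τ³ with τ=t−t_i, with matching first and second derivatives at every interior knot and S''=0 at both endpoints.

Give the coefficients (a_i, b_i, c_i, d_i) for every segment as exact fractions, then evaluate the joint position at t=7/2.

Δ: Δ0=-5/2, Δ1=-4/3
row 1: diag=10, rhs=7; c'=3/10, d'=7/10
back: M1=7/10
M: M0=0, M1=7/10, M2=0
seg 0: a=5, c=M0/2=0, d=(M1−M0)/(6·2)=7/120, b=Δ0−h0·(2M0+M1)/6=-41/15
seg 1: a=0, c=M1/2=7/20, d=(M2−M1)/(6·3)=-7/180, b=Δ1−h1·(2M1+M2)/6=-61/30
t_q=7/2 → seg 1, τ=3/2; S=0+-61/30·τ+7/20·τ²+-7/180·τ³=-383/160

  seg 0: a=5 b=-41/15 c=0 d=7/120
  seg 1: a=0 b=-61/30 c=7/20 d=-7/180
S(7/2) = -383/160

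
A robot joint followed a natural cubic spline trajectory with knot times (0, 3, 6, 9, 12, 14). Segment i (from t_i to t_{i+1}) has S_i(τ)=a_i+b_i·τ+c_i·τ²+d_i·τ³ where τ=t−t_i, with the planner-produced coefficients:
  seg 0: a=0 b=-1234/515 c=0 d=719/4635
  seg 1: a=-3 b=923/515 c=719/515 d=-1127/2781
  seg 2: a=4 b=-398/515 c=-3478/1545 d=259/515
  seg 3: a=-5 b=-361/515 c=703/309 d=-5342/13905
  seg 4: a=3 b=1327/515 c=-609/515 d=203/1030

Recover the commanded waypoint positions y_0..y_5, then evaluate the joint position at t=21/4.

y_0 = S_0(0) = a_0 = 0
y_1 = S_1(0) = a_1 = -3
y_2 = S_2(0) = a_2 = 4
y_3 = S_3(0) = a_3 = -5
y_4 = S_4(0) = a_4 = 3
y_5 = S_4(2) = 5
t_q=21/4 is in segment 1 (τ=9/4); S_1(τ)=114843/32960

y_0=0 y_1=-3 y_2=4 y_3=-5 y_4=3 y_5=5
S(21/4) = 114843/32960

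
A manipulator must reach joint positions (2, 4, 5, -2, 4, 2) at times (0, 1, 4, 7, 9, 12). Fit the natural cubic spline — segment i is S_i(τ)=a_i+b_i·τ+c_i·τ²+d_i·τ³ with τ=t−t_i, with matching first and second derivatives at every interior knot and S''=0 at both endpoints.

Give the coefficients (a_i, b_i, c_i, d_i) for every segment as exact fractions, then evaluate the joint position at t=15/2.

Δ: Δ0=2, Δ1=1/3, Δ2=-7/3, Δ3=3, Δ4=-2/3
row 1: diag=8, rhs=-10; c'=3/8, d'=-5/4
row 2: denom=12−3·3/8=87/8; d'=(-16−3·-5/4)/(87/8)=-98/87
row 3: denom=10−3·8/29=266/29; d'=(32−3·-98/87)/(266/29)=27/7
row 4: denom=10−2·29/133=1272/133; d'=(-22−2·27/7)/(1272/133)=-494/159
back: M4=-494/159
back: M3=27/7−29/133·-494/159=721/159
back: M2=-98/87−8/29·721/159=-126/53
back: M1=-5/4−3/8·-126/53=-19/53
M: M0=0, M1=-19/53, M2=-126/53, M3=721/159, M4=-494/159, M5=0
seg 0: a=2, c=M0/2=0, d=(M1−M0)/(6·1)=-19/318, b=Δ0−h0·(2M0+M1)/6=655/318
seg 1: a=4, c=M1/2=-19/106, d=(M2−M1)/(6·3)=-107/954, b=Δ1−h1·(2M1+M2)/6=299/159
seg 2: a=5, c=M2/2=-63/53, d=(M3−M2)/(6·3)=1099/2862, b=Δ2−h2·(2M2+M3)/6=-707/318
seg 3: a=-2, c=M3/2=721/318, d=(M4−M3)/(6·2)=-135/212, b=Δ3−h3·(2M3+M4)/6=161/159
seg 4: a=4, c=M4/2=-247/159, d=(M5−M4)/(6·3)=247/1431, b=Δ4−h4·(2M4+M5)/6=388/159
t_q=15/2 → seg 3, τ=1/2; S=-2+161/159·τ+721/318·τ²+-135/212·τ³=-1707/1696

  seg 0: a=2 b=655/318 c=0 d=-19/318
  seg 1: a=4 b=299/159 c=-19/106 d=-107/954
  seg 2: a=5 b=-707/318 c=-63/53 d=1099/2862
  seg 3: a=-2 b=161/159 c=721/318 d=-135/212
  seg 4: a=4 b=388/159 c=-247/159 d=247/1431
S(15/2) = -1707/1696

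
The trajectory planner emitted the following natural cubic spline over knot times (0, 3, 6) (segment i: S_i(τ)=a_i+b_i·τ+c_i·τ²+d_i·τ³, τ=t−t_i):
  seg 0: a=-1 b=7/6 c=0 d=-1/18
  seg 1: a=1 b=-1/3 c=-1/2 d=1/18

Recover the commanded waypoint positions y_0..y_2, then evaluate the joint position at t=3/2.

y_0 = S_0(0) = a_0 = -1
y_1 = S_1(0) = a_1 = 1
y_2 = S_1(3) = -3
t_q=3/2 is in segment 0 (τ=3/2); S_0(τ)=9/16

y_0=-1 y_1=1 y_2=-3
S(3/2) = 9/16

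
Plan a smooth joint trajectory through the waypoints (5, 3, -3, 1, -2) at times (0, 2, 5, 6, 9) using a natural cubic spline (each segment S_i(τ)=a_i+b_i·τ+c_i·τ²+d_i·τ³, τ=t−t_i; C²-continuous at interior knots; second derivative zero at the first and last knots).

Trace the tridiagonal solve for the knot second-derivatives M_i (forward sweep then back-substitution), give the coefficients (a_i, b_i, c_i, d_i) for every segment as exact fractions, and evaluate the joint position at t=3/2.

  seg 0: a=5 b=-19/93 c=0 d=-37/186
  seg 1: a=3 b=-241/93 c=-37/31 d=388/837
  seg 2: a=-3 b=257/93 c=277/93 d=-54/31
  seg 3: a=1 b=325/93 c=-209/93 d=209/837
S(3/2) = 1995/496

Δ: Δ0=-1, Δ1=-2, Δ2=4, Δ3=-1
row 1: diag=10, rhs=-6; c'=3/10, d'=-3/5
row 2: denom=8−3·3/10=71/10; d'=(36−3·-3/5)/(71/10)=378/71
row 3: denom=8−1·10/71=558/71; d'=(-30−1·378/71)/(558/71)=-418/93
back: M3=-418/93
back: M2=378/71−10/71·-418/93=554/93
back: M1=-3/5−3/10·554/93=-74/31
M: M0=0, M1=-74/31, M2=554/93, M3=-418/93, M4=0
seg 0: a=5, c=M0/2=0, d=(M1−M0)/(6·2)=-37/186, b=Δ0−h0·(2M0+M1)/6=-19/93
seg 1: a=3, c=M1/2=-37/31, d=(M2−M1)/(6·3)=388/837, b=Δ1−h1·(2M1+M2)/6=-241/93
seg 2: a=-3, c=M2/2=277/93, d=(M3−M2)/(6·1)=-54/31, b=Δ2−h2·(2M2+M3)/6=257/93
seg 3: a=1, c=M3/2=-209/93, d=(M4−M3)/(6·3)=209/837, b=Δ3−h3·(2M3+M4)/6=325/93
t_q=3/2 → seg 0, τ=3/2; S=5+-19/93·τ+0·τ²+-37/186·τ³=1995/496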